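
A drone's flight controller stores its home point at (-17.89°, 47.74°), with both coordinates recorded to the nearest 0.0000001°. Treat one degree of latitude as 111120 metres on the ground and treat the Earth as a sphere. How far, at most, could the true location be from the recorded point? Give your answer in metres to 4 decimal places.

0.0077 metres

Rounding to 7 decimal places leaves each coordinate within ±5e-08° of the true value.
Latitude error → 5e-08 × 111120 = 0.005556 m along the meridian.
E–W at 17.89°: 5e-08° × 111120 × cos 17.89° = 5e-08 × 111120 × 0.9516 ≈ 0.00528736 m.
Combining orthogonally: (0.005556² + 0.00528736²)^½ ≈ 0.00766976 m.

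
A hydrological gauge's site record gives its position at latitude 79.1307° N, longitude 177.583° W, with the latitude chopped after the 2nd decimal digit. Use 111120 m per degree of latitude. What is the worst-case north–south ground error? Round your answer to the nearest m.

Truncating at 2 decimal places can drop up to a full unit in the last place, so the latitude may be off by as much as 0.01°.
Along the meridian that is 0.01° × 111120 m/° = 1111.2 m.

1111 m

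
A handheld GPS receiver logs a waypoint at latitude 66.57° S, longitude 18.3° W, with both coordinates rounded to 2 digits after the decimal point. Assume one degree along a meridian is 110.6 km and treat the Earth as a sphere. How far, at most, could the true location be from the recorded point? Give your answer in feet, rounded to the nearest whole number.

Rounding to 2 decimal places leaves each coordinate within ±0.005° of the true value.
Latitude error → 0.005 × 110600 = 553 m along the meridian.
Longitude error → 0.005 × 110600 × cos 66.57° = 0.005 × 110600 × 0.3976 ≈ 219.888 m.
Combining orthogonally: (553² + 219.888²)^½ ≈ 595.113 m.
Converting: 595.113 m × 3.2808 ft/m ≈ 1952.5 ft.

1952 feet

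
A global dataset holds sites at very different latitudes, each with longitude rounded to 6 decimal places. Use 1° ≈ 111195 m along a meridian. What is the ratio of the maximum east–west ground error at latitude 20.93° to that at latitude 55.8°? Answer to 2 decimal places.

1.66

Rounding to 6 decimal places leaves the longitude within ±5e-07° of the true value.
At 20.93°: 5e-07° × 111195 × cos 20.93° = 5e-07 × 111195 × 0.9340 ≈ 0.051929 m.
Error at 55.8° = 5e-07° × 111195 × cos 55.8° ≈ 0.055597 × 0.5621 = 0.03125 m.
Ratio: 0.051929 / 0.03125 = cos 20.93° / cos 55.8° ≈ 1.6617.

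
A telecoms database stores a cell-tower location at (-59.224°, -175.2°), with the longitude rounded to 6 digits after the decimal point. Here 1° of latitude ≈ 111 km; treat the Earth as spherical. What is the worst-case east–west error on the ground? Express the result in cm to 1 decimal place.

2.8 cm

Rounding to 6 decimal places leaves the longitude within ±5e-07° of the true value.
At latitude 59.224° a degree of longitude spans 111000 m × cos 59.224° = 111000 × 0.5117 ≈ 56796.8 m.
So at most 5e-07° × 56796.8 ≈ 0.0283984 m east–west.
That is 0.0283984 m = 2.8398 cm.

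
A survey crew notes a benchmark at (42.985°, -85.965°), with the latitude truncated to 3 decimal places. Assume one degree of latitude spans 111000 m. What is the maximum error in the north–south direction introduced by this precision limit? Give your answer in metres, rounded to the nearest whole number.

Truncating at 3 decimal places can drop up to a full unit in the last place, so the latitude may be off by as much as 0.001°.
Along the meridian that is 0.001° × 111000 m/° = 111 m.

111 metres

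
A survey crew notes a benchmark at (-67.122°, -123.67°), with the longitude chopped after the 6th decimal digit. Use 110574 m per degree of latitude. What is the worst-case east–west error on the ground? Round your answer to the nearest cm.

4 cm

Truncating at 6 decimal places can drop up to a full unit in the last place, so the longitude may be off by as much as 1e-06°.
At latitude 67.122° a degree of longitude spans 110574 m × cos 67.122° = 110574 × 0.3888 ≈ 42987.9 m.
East–west error: 1e-06° × 42987.9 m/° ≈ 0.0429879 m.
That is 0.0429879 m = 4.2988 cm.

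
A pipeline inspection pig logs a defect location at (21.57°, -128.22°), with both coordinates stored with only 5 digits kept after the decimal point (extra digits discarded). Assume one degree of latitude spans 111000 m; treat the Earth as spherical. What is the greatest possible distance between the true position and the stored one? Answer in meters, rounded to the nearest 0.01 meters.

Truncating at 5 decimal places can drop up to a full unit in the last place, so each coordinate may be off by as much as 1e-05°.
North–south component: 1e-05° × 111000 = 1.11 m.
E–W at 21.57°: 1e-05° × 111000 × cos 21.57° = 1e-05 × 111000 × 0.9300 ≈ 1.03227 m.
Worst case both components are at the extreme and orthogonal: √(1.11² + 1.03227²) ≈ 1.51581 m.

1.52 meters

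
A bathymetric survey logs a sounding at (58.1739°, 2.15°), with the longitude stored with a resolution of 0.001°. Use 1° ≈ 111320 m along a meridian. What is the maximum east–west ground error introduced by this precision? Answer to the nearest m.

29 m

With a 0.001° grid the true value lies within half a step, ±0.001°/2 = ±0.0005°, of the stored one.
Parallels shrink by cos φ, so at 58.1739° a degree of longitude is 111320 × 0.5273 ≈ 58703.8 m.
East–west error: 0.0005° × 58703.8 m/° ≈ 29.3519 m.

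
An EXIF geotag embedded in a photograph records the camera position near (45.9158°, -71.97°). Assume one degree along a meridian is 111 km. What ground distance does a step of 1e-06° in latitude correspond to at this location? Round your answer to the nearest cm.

11 cm

1e-06° × 111000 m/° = 0.111 m.
That is 0.111 m = 11.1 cm.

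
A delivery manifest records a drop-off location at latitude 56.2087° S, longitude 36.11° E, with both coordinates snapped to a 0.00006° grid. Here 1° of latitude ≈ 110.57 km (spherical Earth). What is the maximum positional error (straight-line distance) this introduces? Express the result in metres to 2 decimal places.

3.80 metres

With a 0.00006° grid the true value lies within half a step, ±0.00006°/2 = ±3e-05°, of the stored one.
Latitude error → 3e-05 × 110570 = 3.3171 m along the meridian.
East–west component at 56.2087°: 3e-05° × 110570 × cos 56.2087° ≈ 3e-05 × 61495.7 ≈ 1.84487 m.
Combining orthogonally: (3.3171² + 1.84487²)^½ ≈ 3.79562 m.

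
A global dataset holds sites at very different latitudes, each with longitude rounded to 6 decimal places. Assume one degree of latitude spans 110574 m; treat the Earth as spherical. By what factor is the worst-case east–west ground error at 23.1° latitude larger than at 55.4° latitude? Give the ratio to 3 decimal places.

Rounding to 6 decimal places leaves the longitude within ±5e-07° of the true value.
Error at 23.1° = 5e-07° × 110574 × cos 23.1° ≈ 0.055287 × 0.9198 = 0.050854 m.
At 55.4°: 5e-07° × 110574 × cos 55.4° = 5e-07 × 110574 × 0.5678 ≈ 0.031394 m.
Ratio: 0.050854 / 0.031394 = cos 23.1° / cos 55.4° ≈ 1.6198.

1.620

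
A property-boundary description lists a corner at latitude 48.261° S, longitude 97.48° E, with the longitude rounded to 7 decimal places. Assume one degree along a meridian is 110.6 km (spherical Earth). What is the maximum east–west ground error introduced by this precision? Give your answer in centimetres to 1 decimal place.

0.4 centimetres

Rounding to 7 decimal places leaves the longitude within ±5e-08° of the true value.
One degree of longitude at 48.261° is 110600 × cos 48.261° ≈ 110600 × 0.6657 = 73630.7 m.
Maximum E–W displacement: 5e-08 × 73630.7 = 0.00368153 m.
That is 0.00368153 m = 0.36815 cm.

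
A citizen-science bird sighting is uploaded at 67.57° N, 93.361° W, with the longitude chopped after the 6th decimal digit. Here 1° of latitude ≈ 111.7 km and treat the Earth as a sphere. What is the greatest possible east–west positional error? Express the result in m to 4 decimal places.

0.0426 m

Truncating at 6 decimal places can drop up to a full unit in the last place, so the longitude may be off by as much as 1e-06°.
At latitude 67.57° a degree of longitude spans 111700 m × cos 67.57° = 111700 × 0.3816 ≈ 42619.6 m.
East–west error: 1e-06° × 42619.6 m/° ≈ 0.0426196 m.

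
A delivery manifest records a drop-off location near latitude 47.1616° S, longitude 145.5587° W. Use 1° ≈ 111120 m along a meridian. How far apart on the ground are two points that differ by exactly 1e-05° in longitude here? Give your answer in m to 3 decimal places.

One degree of longitude here spans 111120 × cos 47.1616° = 111120 × 0.6799 ≈ 75554.1 m; 1e-05° of that is 0.755541 m.

0.756 m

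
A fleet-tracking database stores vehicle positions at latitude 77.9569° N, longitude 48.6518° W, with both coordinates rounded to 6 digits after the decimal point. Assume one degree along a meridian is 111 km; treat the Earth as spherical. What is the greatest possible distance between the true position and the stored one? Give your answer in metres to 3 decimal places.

Rounding to 6 decimal places leaves each coordinate within ±5e-07° of the true value.
N–S: 5e-07° × 111000 m/° = 0.0555 m.
East–west component at 77.9569°: 5e-07° × 111000 × cos 77.9569° ≈ 5e-07 × 23159.9 ≈ 0.0115799 m.
The two errors are perpendicular, so the maximum displacement is √(0.0555² + 0.0115799²) ≈ 0.0566952 m.

0.057 metres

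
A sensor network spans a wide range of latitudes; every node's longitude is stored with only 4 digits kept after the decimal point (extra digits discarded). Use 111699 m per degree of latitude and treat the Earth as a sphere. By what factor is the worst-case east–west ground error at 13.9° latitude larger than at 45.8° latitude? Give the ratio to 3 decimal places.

1.392

Truncating at 4 decimal places can drop up to a full unit in the last place, so the longitude may be off by as much as 0.0001°.
At 13.9°: 0.0001° × 111699 × cos 13.9° = 0.0001 × 111699 × 0.9707 ≈ 10.843 m.
At 45.8°: 0.0001° × 111699 × cos 45.8° = 0.0001 × 111699 × 0.6972 ≈ 7.7873 m.
Ratio: 10.843 / 7.7873 = cos 13.9° / cos 45.8° ≈ 1.3924.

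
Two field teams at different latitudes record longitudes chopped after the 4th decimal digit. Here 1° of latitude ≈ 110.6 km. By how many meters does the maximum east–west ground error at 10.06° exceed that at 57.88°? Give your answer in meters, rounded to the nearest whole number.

Truncating at 4 decimal places can drop up to a full unit in the last place, so the longitude may be off by as much as 0.0001°.
At 10.06°: 0.0001° × 110600 × cos 10.06° = 0.0001 × 110600 × 0.9846 ≈ 10.89 m.
At 57.88°: 0.0001° × 110600 × cos 57.88° = 0.0001 × 110600 × 0.5317 ≈ 5.8805 m.
Difference: 10.89 − 5.8805 = 5.0094 m.

5 meters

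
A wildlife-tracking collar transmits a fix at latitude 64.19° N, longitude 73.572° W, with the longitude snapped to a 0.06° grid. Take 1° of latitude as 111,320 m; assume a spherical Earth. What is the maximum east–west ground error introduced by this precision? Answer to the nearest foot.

4770 feet

With a 0.06° grid the true value lies within half a step, ±0.06°/2 = ±0.03°, of the stored one.
Parallels shrink by cos φ, so at 64.19° a degree of longitude is 111320 × 0.4354 ≈ 48467.4 m.
East–west error: 0.03° × 48467.4 m/° ≈ 1454.02 m.
In feet: 1454.02 m ÷ 0.3048 ≈ 4770.4 ft.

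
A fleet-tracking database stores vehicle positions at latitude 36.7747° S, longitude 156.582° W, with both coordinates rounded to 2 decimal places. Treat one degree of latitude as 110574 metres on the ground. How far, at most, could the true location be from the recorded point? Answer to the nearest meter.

708 meters

Rounding to 2 decimal places leaves each coordinate within ±0.005° of the true value.
Latitude error → 0.005 × 110574 = 552.87 m along the meridian.
East–west component at 36.7747°: 0.005° × 110574 × cos 36.7747° ≈ 0.005 × 88569.3 ≈ 442.847 m.
The two errors are perpendicular, so the maximum displacement is √(552.87² + 442.847²) ≈ 708.363 m.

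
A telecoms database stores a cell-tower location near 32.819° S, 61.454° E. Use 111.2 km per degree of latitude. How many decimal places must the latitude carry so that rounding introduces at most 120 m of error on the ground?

One degree of latitude covers 111200 m.
Rounding to N decimal places gives at most 0.5 × 10⁻ᴺ degrees of error, i.e. 0.5 × 10⁻ᴺ × 111200 m.
Need 0.5 × 111200 × 10⁻ᴺ ≤ 120 → 10⁻ᴺ ≤ 2.158e-03, so N ≥ 2.67.
N = 2 would give 556 m (too coarse); N = 3 gives 55.6 m ≤ 120 m.

3 decimal places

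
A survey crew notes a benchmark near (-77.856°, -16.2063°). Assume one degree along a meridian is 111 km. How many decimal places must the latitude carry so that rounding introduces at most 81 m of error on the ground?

One degree of latitude covers 111000 m.
N decimal places → at most half a unit in the last place, 0.5 × 10⁻ᴺ° = 111000/2 × 10⁻ᴺ m.
Setting 55500 × 10⁻ᴺ ≤ 81 gives 10ᴺ ≥ 685.2, i.e. N ≥ 2.84.
N = 2 would give 555 m (too coarse); N = 3 gives 55.5 m ≤ 81 m.

3 decimal places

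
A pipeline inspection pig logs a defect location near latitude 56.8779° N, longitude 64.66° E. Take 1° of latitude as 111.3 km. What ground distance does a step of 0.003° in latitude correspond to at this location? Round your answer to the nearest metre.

334 metres

0.003° × 111300 m/° = 333.9 m.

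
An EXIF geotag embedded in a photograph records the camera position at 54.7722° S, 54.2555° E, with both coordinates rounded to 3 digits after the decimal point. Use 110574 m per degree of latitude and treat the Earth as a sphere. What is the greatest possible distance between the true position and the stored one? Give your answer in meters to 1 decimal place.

63.8 meters

Rounding to 3 decimal places leaves each coordinate within ±0.0005° of the true value.
N–S: 0.0005° × 110574 m/° = 55.287 m.
Longitude error → 0.0005 × 110574 × cos 54.7722° = 0.0005 × 110574 × 0.5768 ≈ 31.8911 m.
The two errors are perpendicular, so the maximum displacement is √(55.287² + 31.8911²) ≈ 63.8255 m.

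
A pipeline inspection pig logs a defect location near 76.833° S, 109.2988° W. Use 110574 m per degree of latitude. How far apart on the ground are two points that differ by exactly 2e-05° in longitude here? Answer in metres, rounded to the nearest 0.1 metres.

0.5 metres

At 76.833° a degree of longitude is 110574 × cos 76.833° ≈ 25187.7 m, so 2e-05° corresponds to 0.503753 m.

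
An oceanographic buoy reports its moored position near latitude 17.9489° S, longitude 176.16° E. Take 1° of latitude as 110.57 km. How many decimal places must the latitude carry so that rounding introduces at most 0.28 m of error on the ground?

6 decimal places

One degree of latitude covers 110570 m.
Rounding to N decimal places gives at most 0.5 × 10⁻ᴺ degrees of error, i.e. 0.5 × 10⁻ᴺ × 110570 m.
Setting 55285 × 10⁻ᴺ ≤ 0.28 gives 10ᴺ ≥ 1.974e+05, i.e. N ≥ 5.30.
So 6 decimal places suffice (0.0553 m); 5 would allow up to 0.553 m.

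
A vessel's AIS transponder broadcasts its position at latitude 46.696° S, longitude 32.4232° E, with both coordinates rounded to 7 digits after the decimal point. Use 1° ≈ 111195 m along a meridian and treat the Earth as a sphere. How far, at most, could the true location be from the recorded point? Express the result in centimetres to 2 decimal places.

0.67 centimetres

Rounding to 7 decimal places leaves each coordinate within ±5e-08° of the true value.
North–south component: 5e-08° × 111195 = 0.00555975 m.
E–W at 46.696°: 5e-08° × 111195 × cos 46.696° = 5e-08 × 111195 × 0.6859 ≈ 0.00381326 m.
Worst case both components are at the extreme and orthogonal: √(0.00555975² + 0.00381326²) ≈ 0.00674179 m.
That is 0.00674179 m = 0.67418 cm.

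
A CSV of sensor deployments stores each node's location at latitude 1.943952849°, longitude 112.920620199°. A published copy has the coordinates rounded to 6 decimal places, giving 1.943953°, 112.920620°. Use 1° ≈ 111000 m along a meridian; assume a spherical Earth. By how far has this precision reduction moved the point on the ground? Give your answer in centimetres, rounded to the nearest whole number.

The latitude changed by -0.000000151° and the longitude by +0.000000199°.
North–south shift: -0.000000151 × 111000 = -0.016761 m.
E–W at 1.94395°: 0.000000199° × 111000 × cos 1.94395° = 0.000000199 × 111000 × 0.9994 ≈ 0.0220763 m.
Distance: √(0.016761² + 0.0220763²) ≈ 0.0277181 m.
That is 0.0277181 m = 2.7718 cm.

3 centimetres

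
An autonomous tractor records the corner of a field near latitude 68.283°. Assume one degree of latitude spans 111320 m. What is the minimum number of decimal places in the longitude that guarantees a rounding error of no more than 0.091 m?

6

At 68.283° one degree of longitude covers 111320 × cos 68.283° ≈ 111320 × 0.3700 ≈ 41190.9 m.
N decimal places → at most half a unit in the last place, 0.5 × 10⁻ᴺ° = 41190.9/2 × 10⁻ᴺ m.
Need 0.5 × 41190.9 × 10⁻ᴺ ≤ 0.091 → 10⁻ᴺ ≤ 4.418e-06, so N ≥ 5.35.
N = 5 would give 0.206 m (too coarse); N = 6 gives 0.0206 m ≤ 0.091 m.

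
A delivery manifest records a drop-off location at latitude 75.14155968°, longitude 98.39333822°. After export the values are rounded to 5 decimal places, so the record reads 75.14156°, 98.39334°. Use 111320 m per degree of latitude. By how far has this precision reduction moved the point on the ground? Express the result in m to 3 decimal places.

0.062 m

The latitude changed by -0.00000032° and the longitude by -0.00000178°.
North–south shift: -0.00000032 × 111320 = -0.0356224 m.
East–west at this latitude: -0.00000178° × 111320 × cos 75.1416° ≈ -0.00000178 × 28546 = -0.0508118 m.
Distance: √(0.0356224² + 0.0508118²) ≈ 0.0620548 m.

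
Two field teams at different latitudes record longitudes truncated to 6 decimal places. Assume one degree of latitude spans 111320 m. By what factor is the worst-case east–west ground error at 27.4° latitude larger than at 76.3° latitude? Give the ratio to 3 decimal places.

Truncating at 6 decimal places can drop up to a full unit in the last place, so the longitude may be off by as much as 1e-06°.
At 27.4°: 1e-06° × 111320 × cos 27.4° = 1e-06 × 111320 × 0.8878 ≈ 0.098832 m.
At 76.3°: 1e-06° × 111320 × cos 76.3° = 1e-06 × 111320 × 0.2368 ≈ 0.026365 m.
Ratio: 0.098832 / 0.026365 = cos 27.4° / cos 76.3° ≈ 3.7486.

3.749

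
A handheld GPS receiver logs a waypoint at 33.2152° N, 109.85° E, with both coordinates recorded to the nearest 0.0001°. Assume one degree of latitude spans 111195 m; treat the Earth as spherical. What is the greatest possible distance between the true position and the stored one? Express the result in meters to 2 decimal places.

Rounding to 4 decimal places leaves each coordinate within ±5e-05° of the true value.
N–S: 5e-05° × 111195 m/° = 5.55975 m.
E–W at 33.2152°: 5e-05° × 111195 × cos 33.2152° = 5e-05 × 111195 × 0.8366 ≈ 4.65139 m.
Combining orthogonally: (5.55975² + 4.65139²)^½ ≈ 7.24888 m.

7.25 meters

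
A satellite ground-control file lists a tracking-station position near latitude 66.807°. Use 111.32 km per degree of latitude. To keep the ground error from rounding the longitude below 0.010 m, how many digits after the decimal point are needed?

7

At 66.807° one degree of longitude covers 111320 × cos 66.807° ≈ 111320 × 0.3938 ≈ 43841.1 m.
With N decimal places the half-ulp bound is 0.5·10⁻ᴺ°, or 0.5·10⁻ᴺ × 43841.1 m on the ground.
Setting 21920.6 × 10⁻ᴺ ≤ 0.010 gives 10ᴺ ≥ 2.192e+06, i.e. N ≥ 6.34.
At 6 places the error can reach 0.0219 m, but 7 places keeps it to 0.00219 m.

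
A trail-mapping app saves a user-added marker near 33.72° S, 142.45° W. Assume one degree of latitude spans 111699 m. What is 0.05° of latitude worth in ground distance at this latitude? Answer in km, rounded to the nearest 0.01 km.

Along a meridian 0.05° is 0.05 × 111699 = 5584.95 m.
That is 5584.95 m = 5.585 km.

5.58 km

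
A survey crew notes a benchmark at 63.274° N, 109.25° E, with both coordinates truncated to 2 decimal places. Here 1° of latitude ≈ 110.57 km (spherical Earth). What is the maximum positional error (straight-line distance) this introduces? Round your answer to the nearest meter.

1212 meters

Truncating at 2 decimal places can drop up to a full unit in the last place, so each coordinate may be off by as much as 0.01°.
N–S: 0.01° × 110570 m/° = 1105.7 m.
E–W at 63.274°: 0.01° × 110570 × cos 63.274° = 0.01 × 110570 × 0.4497 ≈ 497.26 m.
The two errors are perpendicular, so the maximum displacement is √(1105.7² + 497.26²) ≈ 1212.37 m.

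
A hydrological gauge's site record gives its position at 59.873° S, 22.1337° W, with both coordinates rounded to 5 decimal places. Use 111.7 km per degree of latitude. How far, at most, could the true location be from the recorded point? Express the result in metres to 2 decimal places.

Rounding to 5 decimal places leaves each coordinate within ±5e-06° of the true value.
Latitude error → 5e-06 × 111700 = 0.5585 m along the meridian.
East–west component at 59.873°: 5e-06° × 111700 × cos 59.873° ≈ 5e-06 × 56064.3 ≈ 0.280321 m.
The two errors are perpendicular, so the maximum displacement is √(0.5585² + 0.280321²) ≈ 0.624902 m.

0.62 metres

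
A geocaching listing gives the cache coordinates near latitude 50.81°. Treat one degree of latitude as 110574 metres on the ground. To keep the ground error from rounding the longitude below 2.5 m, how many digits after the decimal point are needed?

At 50.81° one degree of longitude covers 110574 × cos 50.81° ≈ 110574 × 0.6319 ≈ 69871.1 m.
Rounding to N decimal places gives at most 0.5 × 10⁻ᴺ degrees of error, i.e. 0.5 × 10⁻ᴺ × 69871.1 m.
Need 0.5 × 69871.1 × 10⁻ᴺ ≤ 2.5 → 10⁻ᴺ ≤ 7.156e-05, so N ≥ 4.15.
At 4 places the error can reach 3.49 m, but 5 places keeps it to 0.349 m.

5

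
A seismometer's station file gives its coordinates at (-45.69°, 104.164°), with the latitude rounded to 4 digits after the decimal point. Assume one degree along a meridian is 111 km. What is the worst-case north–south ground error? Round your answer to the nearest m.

6 m

Rounding to 4 decimal places leaves the latitude within ±5e-05° of the true value.
Along the meridian that is 5e-05° × 111000 m/° = 5.55 m.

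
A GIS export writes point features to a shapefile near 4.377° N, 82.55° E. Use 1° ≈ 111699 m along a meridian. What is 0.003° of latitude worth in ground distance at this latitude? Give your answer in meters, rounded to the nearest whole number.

335 meters

0.003° × 111699 m/° = 335.097 m.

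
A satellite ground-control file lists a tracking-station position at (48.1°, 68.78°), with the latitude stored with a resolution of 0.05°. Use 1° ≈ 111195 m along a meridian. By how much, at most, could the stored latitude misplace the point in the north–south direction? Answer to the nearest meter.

2780 meters

With a 0.05° grid the true value lies within half a step, ±0.05°/2 = ±0.025°, of the stored one.
Along the meridian that is 0.025° × 111195 m/° = 2779.88 m.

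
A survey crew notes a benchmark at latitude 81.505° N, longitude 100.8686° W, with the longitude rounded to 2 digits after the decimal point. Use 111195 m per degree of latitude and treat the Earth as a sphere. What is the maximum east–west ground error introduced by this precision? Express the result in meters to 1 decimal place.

82.1 meters

Rounding to 2 decimal places leaves the longitude within ±0.005° of the true value.
At latitude 81.505° a degree of longitude spans 111195 m × cos 81.505° = 111195 × 0.1477 ≈ 16426.1 m.
Maximum E–W displacement: 0.005 × 16426.1 = 82.1304 m.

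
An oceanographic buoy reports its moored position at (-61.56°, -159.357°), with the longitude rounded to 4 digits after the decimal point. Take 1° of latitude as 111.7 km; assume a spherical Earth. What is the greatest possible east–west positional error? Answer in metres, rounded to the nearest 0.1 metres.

2.7 metres

Rounding to 4 decimal places leaves the longitude within ±5e-05° of the true value.
One degree of longitude at 61.56° is 111700 × cos 61.56° ≈ 111700 × 0.4762 = 53195.8 m.
Maximum E–W displacement: 5e-05 × 53195.8 = 2.65979 m.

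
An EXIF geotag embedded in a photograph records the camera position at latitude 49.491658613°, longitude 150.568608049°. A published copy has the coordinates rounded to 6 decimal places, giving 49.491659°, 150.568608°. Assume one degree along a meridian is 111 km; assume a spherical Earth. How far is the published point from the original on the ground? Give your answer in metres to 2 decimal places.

0.04 metres

The latitude changed by -0.000000387° and the longitude by +0.000000049°.
North–south shift: -0.000000387 × 111000 = -0.042957 m.
East–west at this latitude: 0.000000049° × 111000 × cos 49.4917° ≈ 0.000000049 × 72101 = 0.00353295 m.
Hypotenuse of the two orthogonal shifts: √(0.042957² + 0.00353295²) = 0.043102 m.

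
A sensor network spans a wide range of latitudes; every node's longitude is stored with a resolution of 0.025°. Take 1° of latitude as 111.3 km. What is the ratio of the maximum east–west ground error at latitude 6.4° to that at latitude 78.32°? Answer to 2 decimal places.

With a 0.025° grid the true value lies within half a step, ±0.025°/2 = ±0.0125°, of the stored one.
At 6.4°: 0.0125° × 111300 × cos 6.4° = 0.0125 × 111300 × 0.9938 ≈ 1382.6 m.
At 78.32°: 0.0125° × 111300 × cos 78.32° = 0.0125 × 111300 × 0.2024 ≈ 281.65 m.
The ratio reduces to cos 6.4° / cos 78.32° = 0.9938/0.2024 ≈ 4.9088.

4.91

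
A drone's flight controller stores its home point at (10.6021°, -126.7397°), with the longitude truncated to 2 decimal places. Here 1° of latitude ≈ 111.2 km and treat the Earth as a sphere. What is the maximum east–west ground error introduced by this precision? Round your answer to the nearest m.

1093 m

Truncating at 2 decimal places can drop up to a full unit in the last place, so the longitude may be off by as much as 0.01°.
At latitude 10.6021° a degree of longitude spans 111200 m × cos 10.6021° = 111200 × 0.9829 ≈ 109302 m.
Maximum E–W displacement: 0.01 × 109302 = 1093.02 m.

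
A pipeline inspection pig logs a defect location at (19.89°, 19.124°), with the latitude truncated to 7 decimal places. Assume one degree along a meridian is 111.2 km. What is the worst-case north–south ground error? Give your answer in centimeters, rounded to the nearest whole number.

Truncating at 7 decimal places can drop up to a full unit in the last place, so the latitude may be off by as much as 1e-07°.
Along the meridian that is 1e-07° × 111200 m/° = 0.01112 m.
That is 0.01112 m = 1.112 cm.

1 centimeters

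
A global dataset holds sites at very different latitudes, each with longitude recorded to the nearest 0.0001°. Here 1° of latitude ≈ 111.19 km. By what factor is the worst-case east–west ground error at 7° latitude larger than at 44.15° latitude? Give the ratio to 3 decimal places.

1.383

Rounding to 4 decimal places leaves the longitude within ±5e-05° of the true value.
Error at 7° = 5e-05° × 111190 × cos 7° ≈ 5.5595 × 0.9925 = 5.5181 m.
Error at 44.15° = 5e-05° × 111190 × cos 44.15° ≈ 5.5595 × 0.7175 = 3.989 m.
The ratio reduces to cos 7° / cos 44.15° = 0.9925/0.7175 ≈ 1.3833.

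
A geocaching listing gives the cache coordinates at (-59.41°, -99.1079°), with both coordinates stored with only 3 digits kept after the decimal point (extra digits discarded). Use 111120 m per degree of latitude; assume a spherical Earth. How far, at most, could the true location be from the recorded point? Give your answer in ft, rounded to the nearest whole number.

409 ft

Truncating at 3 decimal places can drop up to a full unit in the last place, so each coordinate may be off by as much as 0.001°.
N–S: 0.001° × 111120 m/° = 111.12 m.
Longitude error → 0.001 × 111120 × cos 59.41° = 0.001 × 111120 × 0.5089 ≈ 56.548 m.
Combining orthogonally: (111.12² + 56.548²)^½ ≈ 124.681 m.
Converting: 124.681 m × 3.2808 ft/m ≈ 409.06 ft.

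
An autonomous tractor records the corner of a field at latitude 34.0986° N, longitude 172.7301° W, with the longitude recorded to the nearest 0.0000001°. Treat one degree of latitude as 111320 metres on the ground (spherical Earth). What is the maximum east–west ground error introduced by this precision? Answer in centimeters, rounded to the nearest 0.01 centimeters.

Rounding to 7 decimal places leaves the longitude within ±5e-08° of the true value.
One degree of longitude at 34.0986° is 111320 × cos 34.0986° ≈ 111320 × 0.8281 = 92181.2 m.
So at most 5e-08° × 92181.2 ≈ 0.00460906 m east–west.
That is 0.00460906 m = 0.46091 cm.

0.46 centimeters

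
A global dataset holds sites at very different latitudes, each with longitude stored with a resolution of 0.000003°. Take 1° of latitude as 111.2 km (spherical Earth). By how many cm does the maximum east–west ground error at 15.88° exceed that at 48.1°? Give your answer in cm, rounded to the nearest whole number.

5 cm

With a 0.000003° grid the true value lies within half a step, ±0.000003°/2 = ±1.5e-06°, of the stored one.
Error at 15.88° = 1.5e-06° × 111200 × cos 15.88° ≈ 0.1668 × 0.9618 = 0.16043 m.
Error at 48.1° = 1.5e-06° × 111200 × cos 48.1° ≈ 0.1668 × 0.6678 = 0.11139 m.
Difference: 0.16043 − 0.11139 = 0.04904 m.
That is 0.0490399 m = 4.904 cm.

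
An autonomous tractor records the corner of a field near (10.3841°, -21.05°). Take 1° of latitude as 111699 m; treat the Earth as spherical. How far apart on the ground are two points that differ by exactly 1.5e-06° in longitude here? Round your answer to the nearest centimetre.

16 centimetres

One degree of longitude here spans 111699 × cos 10.3841° = 111699 × 0.9836 ≈ 109870 m; 1.5e-06° of that is 0.164804 m.
That is 0.164804 m = 16.48 cm.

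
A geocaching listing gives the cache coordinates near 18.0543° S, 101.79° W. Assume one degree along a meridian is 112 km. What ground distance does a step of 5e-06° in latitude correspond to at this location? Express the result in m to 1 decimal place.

Along a meridian 5e-06° is 5e-06 × 112000 = 0.56 m.

0.6 m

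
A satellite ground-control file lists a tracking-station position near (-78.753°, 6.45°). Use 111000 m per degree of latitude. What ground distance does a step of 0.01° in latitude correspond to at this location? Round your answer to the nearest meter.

1110 meters

0.01° × 111000 m/° = 1110 m.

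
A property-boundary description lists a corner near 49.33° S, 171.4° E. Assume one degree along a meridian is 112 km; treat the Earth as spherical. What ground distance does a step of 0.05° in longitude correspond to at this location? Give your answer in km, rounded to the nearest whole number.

4 km

0.05° of longitude at 49.33° is 0.05 × 112000 × cos 49.33° ≈ 0.05 × 72990.6 = 3649.53 m.
That is 3649.53 m = 3.6495 km.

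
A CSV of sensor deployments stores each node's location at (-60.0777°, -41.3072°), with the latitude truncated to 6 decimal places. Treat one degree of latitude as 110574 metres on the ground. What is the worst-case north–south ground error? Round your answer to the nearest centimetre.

Truncating at 6 decimal places can drop up to a full unit in the last place, so the latitude may be off by as much as 1e-06°.
North–south distance: 1e-06° × 110574 m/° = 0.110574 m.
That is 0.110574 m = 11.057 cm.

11 centimetres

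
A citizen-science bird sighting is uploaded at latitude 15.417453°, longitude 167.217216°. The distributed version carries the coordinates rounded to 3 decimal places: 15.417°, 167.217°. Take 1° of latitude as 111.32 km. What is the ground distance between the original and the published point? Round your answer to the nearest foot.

The latitude changed by +0.000453° and the longitude by +0.000216°.
North–south shift: 0.000453 × 111320 = 50.428 m.
E–W at 15.417°: 0.000216° × 111320 × cos 15.417° = 0.000216 × 111320 × 0.9640 ≈ 23.1799 m.
Distance: √(50.428² + 23.1799²) ≈ 55.5003 m.
Converting: 55.5003 m × 3.2808 ft/m ≈ 182.09 ft.

182 feet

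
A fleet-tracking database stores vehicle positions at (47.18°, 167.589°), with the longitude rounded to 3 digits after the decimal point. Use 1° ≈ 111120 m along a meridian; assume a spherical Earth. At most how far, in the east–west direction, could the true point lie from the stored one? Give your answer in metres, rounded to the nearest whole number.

38 metres

Rounding to 3 decimal places leaves the longitude within ±0.0005° of the true value.
One degree of longitude at 47.18° is 111120 × cos 47.18° ≈ 111120 × 0.6797 = 75528 m.
So at most 0.0005° × 75528 ≈ 37.764 m east–west.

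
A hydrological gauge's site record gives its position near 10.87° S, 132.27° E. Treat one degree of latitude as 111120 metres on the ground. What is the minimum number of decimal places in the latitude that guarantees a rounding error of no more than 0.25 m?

6

One degree of latitude covers 111120 m.
With N decimal places the half-ulp bound is 0.5·10⁻ᴺ°, or 0.5·10⁻ᴺ × 111120 m on the ground.
Need 0.5 × 111120 × 10⁻ᴺ ≤ 0.25 → 10⁻ᴺ ≤ 4.500e-06, so N ≥ 5.35.
So 6 decimal places suffice (0.0556 m); 5 would allow up to 0.556 m.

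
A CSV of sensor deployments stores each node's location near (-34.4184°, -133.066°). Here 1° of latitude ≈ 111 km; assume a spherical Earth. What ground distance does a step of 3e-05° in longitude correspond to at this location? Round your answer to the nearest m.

3 m

One degree of longitude here spans 111000 × cos 34.4184° = 111000 × 0.8249 ≈ 91567.5 m; 3e-05° of that is 2.74702 m.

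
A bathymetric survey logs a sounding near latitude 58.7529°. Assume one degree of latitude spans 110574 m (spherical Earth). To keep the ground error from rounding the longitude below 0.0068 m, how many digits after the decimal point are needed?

7 decimal places

At 58.7529° one degree of longitude covers 110574 × cos 58.7529° ≈ 110574 × 0.5187 ≈ 57358 m.
Rounding to N decimal places gives at most 0.5 × 10⁻ᴺ degrees of error, i.e. 0.5 × 10⁻ᴺ × 57358 m.
Need 0.5 × 57358 × 10⁻ᴺ ≤ 0.0068 → 10⁻ᴺ ≤ 2.371e-07, so N ≥ 6.63.
N = 6 would give 0.0287 m (too coarse); N = 7 gives 0.00287 m ≤ 0.0068 m.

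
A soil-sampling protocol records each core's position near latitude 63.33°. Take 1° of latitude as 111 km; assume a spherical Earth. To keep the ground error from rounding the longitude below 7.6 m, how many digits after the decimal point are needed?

At 63.33° one degree of longitude covers 111000 × cos 63.33° ≈ 111000 × 0.4489 ≈ 49822.5 m.
With N decimal places the half-ulp bound is 0.5·10⁻ᴺ°, or 0.5·10⁻ᴺ × 49822.5 m on the ground.
Need 0.5 × 49822.5 × 10⁻ᴺ ≤ 7.6 → 10⁻ᴺ ≤ 3.051e-04, so N ≥ 3.52.
N = 3 would give 24.9 m (too coarse); N = 4 gives 2.49 m ≤ 7.6 m.

4 decimal places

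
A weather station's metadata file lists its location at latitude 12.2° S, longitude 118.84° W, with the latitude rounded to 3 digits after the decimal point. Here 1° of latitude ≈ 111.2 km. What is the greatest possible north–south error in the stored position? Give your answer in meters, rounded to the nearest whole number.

56 meters

Rounding to 3 decimal places leaves the latitude within ±0.0005° of the true value.
Along the meridian that is 0.0005° × 111200 m/° = 55.6 m.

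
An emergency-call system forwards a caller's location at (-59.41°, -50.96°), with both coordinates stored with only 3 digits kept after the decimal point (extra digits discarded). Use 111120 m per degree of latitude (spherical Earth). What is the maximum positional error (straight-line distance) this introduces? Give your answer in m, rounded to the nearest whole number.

Truncating at 3 decimal places can drop up to a full unit in the last place, so each coordinate may be off by as much as 0.001°.
N–S: 0.001° × 111120 m/° = 111.12 m.
E–W at 59.41°: 0.001° × 111120 × cos 59.41° = 0.001 × 111120 × 0.5089 ≈ 56.548 m.
The two errors are perpendicular, so the maximum displacement is √(111.12² + 56.548²) ≈ 124.681 m.

125 m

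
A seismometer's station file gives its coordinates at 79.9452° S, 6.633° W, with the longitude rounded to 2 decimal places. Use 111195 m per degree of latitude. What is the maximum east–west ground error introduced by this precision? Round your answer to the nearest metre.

97 metres

Rounding to 2 decimal places leaves the longitude within ±0.005° of the true value.
At latitude 79.9452° a degree of longitude spans 111195 m × cos 79.9452° = 111195 × 0.1746 ≈ 19413.5 m.
East–west error: 0.005° × 19413.5 m/° ≈ 97.0677 m.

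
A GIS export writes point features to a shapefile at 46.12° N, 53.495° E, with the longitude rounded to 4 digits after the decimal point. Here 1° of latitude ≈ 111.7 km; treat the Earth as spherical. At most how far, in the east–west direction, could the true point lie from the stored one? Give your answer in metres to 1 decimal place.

Rounding to 4 decimal places leaves the longitude within ±5e-05° of the true value.
At latitude 46.12° a degree of longitude spans 111700 m × cos 46.12° = 111700 × 0.6932 ≈ 77424.9 m.
East–west error: 5e-05° × 77424.9 m/° ≈ 3.87124 m.

3.9 metres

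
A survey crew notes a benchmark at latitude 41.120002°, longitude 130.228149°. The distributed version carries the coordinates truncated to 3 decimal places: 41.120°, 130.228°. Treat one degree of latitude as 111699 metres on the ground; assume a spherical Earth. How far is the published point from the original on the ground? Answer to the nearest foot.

Δlat = 41.120002 − 41.120 = +0.000002°; Δlon = 130.228149 − 130.228 = +0.000149°.
N–S: 0.000002° × 111699 m/° = 0.223398 m.
East–west at this latitude: 0.000149° × 111699 × cos 41.12° ≈ 0.000149 × 84146.6 = 12.5378 m.
Hypotenuse of the two orthogonal shifts: √(0.223398² + 12.5378²) = 12.5398 m.
Converting: 12.5398 m × 3.2808 ft/m ≈ 41.141 ft.

41 feet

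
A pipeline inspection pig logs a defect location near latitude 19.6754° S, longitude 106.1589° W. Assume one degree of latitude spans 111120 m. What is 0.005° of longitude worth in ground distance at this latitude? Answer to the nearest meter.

One degree of longitude here spans 111120 × cos 19.6754° = 111120 × 0.9416 ≈ 104632 m; 0.005° of that is 523.161 m.

523 meters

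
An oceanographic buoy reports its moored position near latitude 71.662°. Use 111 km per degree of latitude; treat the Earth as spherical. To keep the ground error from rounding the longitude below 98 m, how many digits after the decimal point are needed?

3 decimal places

At 71.662° one degree of longitude covers 111000 × cos 71.662° ≈ 111000 × 0.3146 ≈ 34923 m.
N decimal places → at most half a unit in the last place, 0.5 × 10⁻ᴺ° = 34923/2 × 10⁻ᴺ m.
Setting 17461.5 × 10⁻ᴺ ≤ 98 gives 10ᴺ ≥ 178.2, i.e. N ≥ 2.25.
So 3 decimal places suffice (17.5 m); 2 would allow up to 175 m.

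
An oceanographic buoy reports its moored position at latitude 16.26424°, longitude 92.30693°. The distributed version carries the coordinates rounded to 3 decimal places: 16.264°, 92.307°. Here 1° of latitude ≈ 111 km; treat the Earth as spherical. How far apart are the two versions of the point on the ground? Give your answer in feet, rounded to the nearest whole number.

The latitude changed by +0.00024° and the longitude by -0.00007°.
N–S: 0.00024° × 111000 m/° = 26.64 m.
East–west at this latitude: -0.00007° × 111000 × cos 16.264° ≈ -0.00007 × 106558 = -7.45906 m.
Combined displacement = (26.64² + 7.45906²)^½ ≈ 27.6645 m.
Converting: 27.6645 m × 3.2808 ft/m ≈ 90.763 ft.

91 feet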